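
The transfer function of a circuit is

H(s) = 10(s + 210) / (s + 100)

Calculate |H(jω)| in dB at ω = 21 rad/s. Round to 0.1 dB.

26.3 dB

At s = jω = j21:
zero (s+210): 210 + j21 → |·| = √(210²+21²) = √44541 ≈ 211.05, ∠ = arctan(21/210) ≈ 5.71°
pole (s+100): 100 + j21 → |·| = √(100²+21²) = √10441 ≈ 102.18, ∠ = arctan(21/100) ≈ 11.86°
|H| = 10 · 211.05 / 102.18 ≈ 20.655
Gain = 20 log₁₀(20.655) ≈ 26.30 dB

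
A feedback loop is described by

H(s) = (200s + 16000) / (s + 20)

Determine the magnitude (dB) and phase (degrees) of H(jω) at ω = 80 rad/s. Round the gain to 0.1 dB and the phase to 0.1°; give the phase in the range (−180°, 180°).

48.8 dB, -31.0°

Substitute s = j80:
Numerator: 200(j80) + 16000 = 16000 + j16000
Denominator: (j80) + 20 = 20 + j80
|N| = √(16000² + 16000²) ≈ 22627, ∠N ≈ 45.00°
|D| = √(20² + 80²) ≈ 82.462, ∠D ≈ 75.96°
|H| = 22627 / 82.462 ≈ 274.39
Gain = 20 log₁₀(274.39) ≈ 48.77 dB
∠H = 45.00° − 75.96° = -30.96°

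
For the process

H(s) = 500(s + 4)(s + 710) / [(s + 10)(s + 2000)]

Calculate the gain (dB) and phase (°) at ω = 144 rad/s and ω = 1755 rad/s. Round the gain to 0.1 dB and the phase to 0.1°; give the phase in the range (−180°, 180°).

At s = jω = j144:
zero (s+4): 4 + j144 → |·| = √(4²+144²) = √20752 ≈ 144.06, ∠ = arctan(144/4) ≈ 88.41°
zero (s+710): 710 + j144 → |·| = √(710²+144²) = √524836 ≈ 724.46, ∠ = arctan(144/710) ≈ 11.47°
pole (s+10): 10 + j144 → |·| = √(10²+144²) = √20836 ≈ 144.35, ∠ = arctan(144/10) ≈ 86.03°
pole (s+2000): 2000 + j144 → |·| = √(2000²+144²) = √4020736 ≈ 2005.2, ∠ = arctan(144/2000) ≈ 4.12°
|H| = 500 · 1.0437e+05 / 2.8945e+05 ≈ 180.29
Gain = 20 log₁₀(180.29) ≈ 45.12 dB
∠H = 99.88° − 90.15° = 9.73°

At s = jω = j1755:
zero (s+4): 4 + j1755 → |·| = √(4²+1755²) = √3080041 ≈ 1755, ∠ = arctan(1755/4) ≈ 89.87°
zero (s+710): 710 + j1755 → |·| = √(710²+1755²) = √3584125 ≈ 1893.2, ∠ = arctan(1755/710) ≈ 67.97°
pole (s+10): 10 + j1755 → |·| = √(10²+1755²) = √3080125 ≈ 1755, ∠ = arctan(1755/10) ≈ 89.67°
pole (s+2000): 2000 + j1755 → |·| = √(2000²+1755²) = √7080025 ≈ 2660.8, ∠ = arctan(1755/2000) ≈ 41.27°
|H| = 500 · 3.3226e+06 / 4.6697e+06 ≈ 355.76
Gain = 20 log₁₀(355.76) ≈ 51.02 dB
∠H = 157.84° − 130.94° = 26.90°

ω = 144: 45.1 dB, 9.7°; ω = 1755: 51.0 dB, 26.9°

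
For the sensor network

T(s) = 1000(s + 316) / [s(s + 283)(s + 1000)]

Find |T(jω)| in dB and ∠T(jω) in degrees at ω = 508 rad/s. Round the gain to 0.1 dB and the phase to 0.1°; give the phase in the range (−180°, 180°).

-54.9 dB, -119.7°

At s = jω = j508:
zero (s+316): 316 + j508 → |·| = √(316²+508²) = √357920 ≈ 598.26, ∠ = arctan(508/316) ≈ 58.12°
pole (s+283): 283 + j508 → |·| = √(283²+508²) = √338153 ≈ 581.51, ∠ = arctan(508/283) ≈ 60.88°
pole (s+1000): 1000 + j508 → |·| = √(1000²+508²) = √1258064 ≈ 1121.6, ∠ = arctan(508/1000) ≈ 26.93°
pole at origin: |s| = 508, ∠ = 90.00° (in denominator)
|T| = 1000 · 598.26 / 3.3133e+08 ≈ 0.0018056
Gain = 20 log₁₀(0.0018056) ≈ -54.87 dB
∠T = 58.12° − 177.81° = -119.69°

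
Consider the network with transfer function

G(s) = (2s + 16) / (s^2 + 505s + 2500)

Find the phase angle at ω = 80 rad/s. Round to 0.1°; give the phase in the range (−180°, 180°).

Substitute s = j80:
Numerator: 2(j80) + 16 = 16 + j160
Denominator: (j80)^2 + 505(j80) + 2500 = -3900 + j40400
|N| = √(16² + 160²) ≈ 160.8, ∠N ≈ 84.29°
|D| = √(3900² + 40400²) ≈ 40588, ∠D ≈ 95.51°
∠G = 84.29° − 95.51° = -11.22°

-11.2°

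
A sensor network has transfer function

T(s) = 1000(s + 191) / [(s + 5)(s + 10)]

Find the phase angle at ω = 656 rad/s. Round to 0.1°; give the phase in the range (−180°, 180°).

-104.9°

At s = jω = j656:
zero (s+191): 191 + j656 → |·| = √(191²+656²) = √466817 ≈ 683.24, ∠ = arctan(656/191) ≈ 73.77°
pole (s+5): 5 + j656 → |·| = √(5²+656²) = √430361 ≈ 656.02, ∠ = arctan(656/5) ≈ 89.56°
pole (s+10): 10 + j656 → |·| = √(10²+656²) = √430436 ≈ 656.08, ∠ = arctan(656/10) ≈ 89.13°
∠T = 73.77° − 178.69° = -104.92°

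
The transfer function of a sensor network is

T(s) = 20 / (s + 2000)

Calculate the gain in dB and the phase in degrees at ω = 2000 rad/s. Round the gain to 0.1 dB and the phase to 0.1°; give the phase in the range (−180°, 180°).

-43.0 dB, -45.0°

Substitute s = j2000:
Numerator: 20 = 20 + j0
Denominator: (j2000) + 2000 = 2000 + j2000
|N| = √(20² + 0²) ≈ 20, ∠N ≈ 0.00°
|D| = √(2000² + 2000²) ≈ 2828.4, ∠D ≈ 45.00°
|T| = 20 / 2828.4 ≈ 0.0070711
Gain = 20 log₁₀(0.0070711) ≈ -43.01 dB
∠T = 0.00° − 45.00° = -45.00°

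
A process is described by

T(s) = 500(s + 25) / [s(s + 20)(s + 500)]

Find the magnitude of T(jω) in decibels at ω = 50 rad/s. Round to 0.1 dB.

-33.7 dB

At s = jω = j50:
zero (s+25): 25 + j50 → |·| = √(25²+50²) = √3125 ≈ 55.902, ∠ = arctan(50/25) ≈ 63.43°
pole (s+20): 20 + j50 → |·| = √(20²+50²) = √2900 ≈ 53.852, ∠ = arctan(50/20) ≈ 68.20°
pole (s+500): 500 + j50 → |·| = √(500²+50²) = √252500 ≈ 502.49, ∠ = arctan(50/500) ≈ 5.71°
pole at origin: |s| = 50, ∠ = 90.00° (in denominator)
|T| = 500 · 55.902 / 1.353e+06 ≈ 0.020659
Gain = 20 log₁₀(0.020659) ≈ -33.70 dB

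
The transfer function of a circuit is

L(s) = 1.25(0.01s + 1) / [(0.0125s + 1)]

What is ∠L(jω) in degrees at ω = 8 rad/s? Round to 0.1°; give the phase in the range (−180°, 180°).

-1.1°

At ω = 8 rad/s:
zero (1 + j8·0.01) = 1 + j0.08 → |·| ≈ 1.0032, ∠ ≈ 4.57°
pole (1 + j8·0.0125) = 1 + j0.1 → |·| ≈ 1.005, ∠ ≈ 5.71°
∠L = (4.57°) − (5.71°) = -1.14°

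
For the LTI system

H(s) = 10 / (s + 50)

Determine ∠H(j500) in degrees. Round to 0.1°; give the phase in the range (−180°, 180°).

-84.3°

At s = jω = j500:
pole (s+50): 50 + j500 → |·| = √(50²+500²) = √252500 ≈ 502.49, ∠ = arctan(500/50) ≈ 84.29°
∠H = 0.00° − 84.29° = -84.29°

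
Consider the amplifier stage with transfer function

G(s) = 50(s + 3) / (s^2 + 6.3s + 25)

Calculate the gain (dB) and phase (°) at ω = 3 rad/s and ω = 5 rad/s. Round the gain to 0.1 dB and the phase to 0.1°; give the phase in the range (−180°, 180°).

At s = jω = j3:
zero (s+3): 3 + j3 → |·| = √(3²+3²) = √18 ≈ 4.2426, ∠ = arctan(3/3) ≈ 45.00°
quadratic: (j3)² + 6.3·j3 + 25 = 16 + j18.9 → |·| ≈ 24.763, ∠ ≈ 49.75°
|G| = 50 · 4.2426 / 24.763 ≈ 8.5664
Gain = 20 log₁₀(8.5664) ≈ 18.66 dB
∠G = 45.00° − 49.75° = -4.75°

At s = jω = j5:
zero (s+3): 3 + j5 → |·| = √(3²+5²) = √34 ≈ 5.831, ∠ = arctan(5/3) ≈ 59.04°
quadratic: (j5)² + 6.3·j5 + 25 = 0 + j31.5 → |·| ≈ 31.5, ∠ ≈ 90.00°
|G| = 50 · 5.831 / 31.5 ≈ 9.2556
Gain = 20 log₁₀(9.2556) ≈ 19.33 dB
∠G = 59.04° − 90.00° = -30.96°

ω = 3: 18.7 dB, -4.8°; ω = 5: 19.3 dB, -31.0°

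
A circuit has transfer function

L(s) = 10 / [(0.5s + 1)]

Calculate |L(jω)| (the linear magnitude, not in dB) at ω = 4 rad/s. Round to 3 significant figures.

4.47

At ω = 4 rad/s:
pole (1 + j4·0.5) = 1 + j2 → |·| ≈ 2.2361, ∠ ≈ 63.43°
|L| = 10 · 1 / (2.2361) ≈ 4.4721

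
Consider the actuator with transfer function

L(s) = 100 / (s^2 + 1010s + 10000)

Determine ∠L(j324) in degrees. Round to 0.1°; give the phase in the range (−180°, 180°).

Substitute s = j324:
Numerator: 100 = 100 + j0
Denominator: (j324)^2 + 1010(j324) + 10000 = -94976 + j327240
|N| = √(100² + 0²) ≈ 100, ∠N ≈ 0.00°
|D| = √(94976² + 327240²) ≈ 3.4074e+05, ∠D ≈ 106.18°
∠L = 0.00° − 106.18° = -106.18°

-106.2°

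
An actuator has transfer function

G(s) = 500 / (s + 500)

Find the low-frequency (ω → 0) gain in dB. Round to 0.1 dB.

G(0) = 500 / 500 = 1
20 log₁₀(1) ≈ 0.00 dB

0.0 dB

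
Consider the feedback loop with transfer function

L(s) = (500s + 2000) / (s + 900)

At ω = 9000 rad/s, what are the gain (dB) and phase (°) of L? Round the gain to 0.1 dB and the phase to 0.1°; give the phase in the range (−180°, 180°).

53.9 dB, 5.7°

Substitute s = j9000:
Numerator: 500(j9000) + 2000 = 2000 + j4500000
Denominator: (j9000) + 900 = 900 + j9000
|N| = √(2000² + 4500000²) ≈ 4.5e+06, ∠N ≈ 89.97°
|D| = √(900² + 9000²) ≈ 9044.9, ∠D ≈ 84.29°
|L| = 4.5e+06 / 9044.9 ≈ 497.52
Gain = 20 log₁₀(497.52) ≈ 53.94 dB
∠L = 89.97° − 84.29° = 5.68°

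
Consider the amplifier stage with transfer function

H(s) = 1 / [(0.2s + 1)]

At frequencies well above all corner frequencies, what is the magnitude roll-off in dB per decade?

-20 dB/decade

Each pole contributes −20 dB/decade at high frequency; each zero contributes +20 dB/decade.
Net: 0 zero(s) − 1 pole(s) → -20 dB/decade.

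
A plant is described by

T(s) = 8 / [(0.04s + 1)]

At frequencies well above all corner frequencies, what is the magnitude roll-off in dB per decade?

-20 dB/decade

Each pole contributes −20 dB/decade at high frequency; each zero contributes +20 dB/decade.
Net: 0 zero(s) − 1 pole(s) → -20 dB/decade.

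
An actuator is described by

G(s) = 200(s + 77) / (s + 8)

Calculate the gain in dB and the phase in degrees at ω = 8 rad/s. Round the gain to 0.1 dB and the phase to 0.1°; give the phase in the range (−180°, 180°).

62.7 dB, -39.1°

At s = jω = j8:
zero (s+77): 77 + j8 → |·| = √(77²+8²) = √5993 ≈ 77.414, ∠ = arctan(8/77) ≈ 5.93°
pole (s+8): 8 + j8 → |·| = √(8²+8²) = √128 ≈ 11.314, ∠ = arctan(8/8) ≈ 45.00°
|G| = 200 · 77.414 / 11.314 ≈ 1368.5
Gain = 20 log₁₀(1368.5) ≈ 62.72 dB
∠G = 5.93° − 45.00° = -39.07°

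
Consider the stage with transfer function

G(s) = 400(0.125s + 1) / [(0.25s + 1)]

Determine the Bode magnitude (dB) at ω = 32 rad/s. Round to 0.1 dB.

46.2 dB

At ω = 32 rad/s:
zero (1 + j32·0.125) = 1 + j4 → |·| ≈ 4.1231, ∠ ≈ 75.96°
pole (1 + j32·0.25) = 1 + j8 → |·| ≈ 8.0623, ∠ ≈ 82.87°
|G| = 400 · 4.1231 / (8.0623) ≈ 204.56
Gain = 20 log₁₀(204.56) ≈ 46.22 dB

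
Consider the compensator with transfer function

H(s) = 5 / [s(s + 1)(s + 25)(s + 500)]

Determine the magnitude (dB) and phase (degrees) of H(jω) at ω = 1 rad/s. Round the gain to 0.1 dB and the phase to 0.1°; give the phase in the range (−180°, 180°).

At s = jω = j1:
pole (s+1): 1 + j1 → |·| = √(1²+1²) = √2 ≈ 1.4142, ∠ = arctan(1/1) ≈ 45.00°
pole (s+25): 25 + j1 → |·| = √(25²+1²) = √626 ≈ 25.02, ∠ = arctan(1/25) ≈ 2.29°
pole (s+500): 500 + j1 → |·| = √(500²+1²) = √250001 ≈ 500, ∠ = arctan(1/500) ≈ 0.11°
pole at origin: |s| = 1, ∠ = 90.00° (in denominator)
|H| = 5 / 17692 ≈ 0.00028261
Gain = 20 log₁₀(0.00028261) ≈ -70.98 dB
∠H = 0.00° − 137.40° = -137.40°

-71.0 dB, -137.4°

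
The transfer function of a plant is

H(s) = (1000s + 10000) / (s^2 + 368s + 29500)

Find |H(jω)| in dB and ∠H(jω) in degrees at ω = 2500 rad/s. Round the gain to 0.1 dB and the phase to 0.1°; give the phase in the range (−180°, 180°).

Substitute s = j2500:
Numerator: 1000(j2500) + 10000 = 10000 + j2500000
Denominator: (j2500)^2 + 368(j2500) + 29500 = -6220500 + j920000
|N| = √(10000² + 2500000²) ≈ 2.5e+06, ∠N ≈ 89.77°
|D| = √(6220500² + 920000²) ≈ 6.2882e+06, ∠D ≈ 171.59°
|H| = 2.5e+06 / 6.2882e+06 ≈ 0.39757
Gain = 20 log₁₀(0.39757) ≈ -8.01 dB
∠H = 89.77° − 171.59° = -81.82°

-8.0 dB, -81.8°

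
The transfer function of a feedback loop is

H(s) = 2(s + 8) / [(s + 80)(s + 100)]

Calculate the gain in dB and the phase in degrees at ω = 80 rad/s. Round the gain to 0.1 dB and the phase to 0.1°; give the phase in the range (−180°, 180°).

At s = jω = j80:
zero (s+8): 8 + j80 → |·| = √(8²+80²) = √6464 ≈ 80.399, ∠ = arctan(80/8) ≈ 84.29°
pole (s+80): 80 + j80 → |·| = √(80²+80²) = √12800 ≈ 113.14, ∠ = arctan(80/80) ≈ 45.00°
pole (s+100): 100 + j80 → |·| = √(100²+80²) = √16400 ≈ 128.06, ∠ = arctan(80/100) ≈ 38.66°
|H| = 2 · 80.399 / 14489 ≈ 0.011098
Gain = 20 log₁₀(0.011098) ≈ -39.10 dB
∠H = 84.29° − 83.66° = 0.63°

-39.1 dB, 0.6°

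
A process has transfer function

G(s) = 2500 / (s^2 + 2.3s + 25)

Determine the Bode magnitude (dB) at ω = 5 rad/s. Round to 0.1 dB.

46.7 dB

At s = jω = j5:
quadratic: (j5)² + 2.3·j5 + 25 = 0 + j11.5 → |·| ≈ 11.5, ∠ ≈ 90.00°
|G| = 2500 / 11.5 ≈ 217.39
Gain = 20 log₁₀(217.39) ≈ 46.74 dB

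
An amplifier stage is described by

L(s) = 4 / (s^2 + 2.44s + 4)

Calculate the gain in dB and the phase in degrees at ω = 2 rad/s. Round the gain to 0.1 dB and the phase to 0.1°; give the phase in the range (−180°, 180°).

-1.7 dB, -90.0°

At s = jω = j2:
quadratic: (j2)² + 2.44·j2 + 4 = 0 + j4.88 → |·| ≈ 4.88, ∠ ≈ 90.00°
|L| = 4 / 4.88 ≈ 0.81967
Gain = 20 log₁₀(0.81967) ≈ -1.73 dB
∠L = 0.00° − 90.00° = -90.00°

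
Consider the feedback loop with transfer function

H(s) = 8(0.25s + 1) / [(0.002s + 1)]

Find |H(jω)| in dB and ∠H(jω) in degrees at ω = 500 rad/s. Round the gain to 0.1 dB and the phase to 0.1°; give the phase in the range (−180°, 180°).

57.0 dB, 44.5°

At ω = 500 rad/s:
zero (1 + j500·0.25) = 1 + j125 → |·| ≈ 125, ∠ ≈ 89.54°
pole (1 + j500·0.002) = 1 + j1 → |·| ≈ 1.4142, ∠ ≈ 45.00°
|H| = 8 · 125 / (1.4142) ≈ 707.11
Gain = 20 log₁₀(707.11) ≈ 56.99 dB
∠H = (89.54°) − (45.00°) = 44.54°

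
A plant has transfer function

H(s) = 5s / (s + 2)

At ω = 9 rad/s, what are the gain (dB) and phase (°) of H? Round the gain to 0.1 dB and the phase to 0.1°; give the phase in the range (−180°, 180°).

13.8 dB, 12.5°

At s = jω = j9:
zero at origin: s = j9 → |·| = 9, ∠ = 90.00°
pole (s+2): 2 + j9 → |·| = √(2²+9²) = √85 ≈ 9.2195, ∠ = arctan(9/2) ≈ 77.47°
|H| = 5 · 9 / 9.2195 ≈ 4.881
Gain = 20 log₁₀(4.881) ≈ 13.77 dB
∠H = 90.00° − 77.47° = 12.53°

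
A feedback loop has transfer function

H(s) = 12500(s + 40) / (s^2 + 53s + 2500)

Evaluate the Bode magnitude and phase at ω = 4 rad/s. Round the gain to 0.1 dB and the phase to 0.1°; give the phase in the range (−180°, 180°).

46.1 dB, 0.8°

At s = jω = j4:
zero (s+40): 40 + j4 → |·| = √(40²+4²) = √1616 ≈ 40.2, ∠ = arctan(4/40) ≈ 5.71°
quadratic: (j4)² + 53·j4 + 2500 = 2484 + j212 → |·| ≈ 2493, ∠ ≈ 4.88°
|H| = 12500 · 40.2 / 2493 ≈ 201.56
Gain = 20 log₁₀(201.56) ≈ 46.09 dB
∠H = 5.71° − 4.88° = 0.83°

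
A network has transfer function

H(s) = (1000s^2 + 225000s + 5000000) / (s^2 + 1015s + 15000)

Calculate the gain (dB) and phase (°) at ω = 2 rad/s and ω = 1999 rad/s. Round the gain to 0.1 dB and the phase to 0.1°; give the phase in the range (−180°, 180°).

ω = 2: 50.4 dB, -2.6°; ω = 1999: 59.1 dB, 20.6°

Substitute s = j2:
Numerator: 1000(j2)^2 + 225000(j2) + 5000000 = 4996000 + j450000
Denominator: (j2)^2 + 1015(j2) + 15000 = 14996 + j2030
|N| = √(4996000² + 450000²) ≈ 5.0162e+06, ∠N ≈ 5.15°
|D| = √(14996² + 2030²) ≈ 15133, ∠D ≈ 7.71°
|H| = 5.0162e+06 / 15133 ≈ 331.47
Gain = 20 log₁₀(331.47) ≈ 50.41 dB
∠H = 5.15° − 7.71° = -2.56°

Substitute s = j1999:
Numerator: 1000(j1999)^2 + 225000(j1999) + 5000000 = -3991001000 + j449775000
Denominator: (j1999)^2 + 1015(j1999) + 15000 = -3981001 + j2028985
|N| = √(3991001000² + 449775000²) ≈ 4.0163e+09, ∠N ≈ 173.57°
|D| = √(3981001² + 2028985²) ≈ 4.4682e+06, ∠D ≈ 152.99°
|H| = 4.0163e+09 / 4.4682e+06 ≈ 898.86
Gain = 20 log₁₀(898.86) ≈ 59.07 dB
∠H = 173.57° − 152.99° = 20.58°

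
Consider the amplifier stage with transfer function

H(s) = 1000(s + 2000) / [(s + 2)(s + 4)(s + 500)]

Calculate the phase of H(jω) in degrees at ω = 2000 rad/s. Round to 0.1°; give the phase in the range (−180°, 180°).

149.2°

At s = jω = j2000:
zero (s+2000): 2000 + j2000 → |·| = √(2000²+2000²) = √8000000 ≈ 2828.4, ∠ = arctan(2000/2000) ≈ 45.00°
pole (s+2): 2 + j2000 → |·| = √(2²+2000²) = √4000004 ≈ 2000, ∠ = arctan(2000/2) ≈ 89.94°
pole (s+4): 4 + j2000 → |·| = √(4²+2000²) = √4000016 ≈ 2000, ∠ = arctan(2000/4) ≈ 89.89°
pole (s+500): 500 + j2000 → |·| = √(500²+2000²) = √4250000 ≈ 2061.6, ∠ = arctan(2000/500) ≈ 75.96°
∠H = 45.00° − 255.79° = -210.79° ≡ 149.21° (principal value)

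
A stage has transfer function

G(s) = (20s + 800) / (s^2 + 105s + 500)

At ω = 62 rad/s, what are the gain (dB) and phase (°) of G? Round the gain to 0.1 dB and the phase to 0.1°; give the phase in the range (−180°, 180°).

-13.9 dB, -60.0°

Substitute s = j62:
Numerator: 20(j62) + 800 = 800 + j1240
Denominator: (j62)^2 + 105(j62) + 500 = -3344 + j6510
|N| = √(800² + 1240²) ≈ 1475.7, ∠N ≈ 57.17°
|D| = √(3344² + 6510²) ≈ 7318.6, ∠D ≈ 117.19°
|G| = 1475.7 / 7318.6 ≈ 0.20164
Gain = 20 log₁₀(0.20164) ≈ -13.91 dB
∠G = 57.17° − 117.19° = -60.02°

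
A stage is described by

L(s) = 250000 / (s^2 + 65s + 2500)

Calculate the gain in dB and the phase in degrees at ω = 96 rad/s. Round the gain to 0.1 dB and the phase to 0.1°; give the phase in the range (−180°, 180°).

28.7 dB, -137.1°

At s = jω = j96:
quadratic: (j96)² + 65·j96 + 2500 = -6716 + j6240 → |·| ≈ 9167.5, ∠ ≈ 137.10°
|L| = 250000 / 9167.5 ≈ 27.27
Gain = 20 log₁₀(27.27) ≈ 28.71 dB
∠L = 0.00° − 137.10° = -137.10°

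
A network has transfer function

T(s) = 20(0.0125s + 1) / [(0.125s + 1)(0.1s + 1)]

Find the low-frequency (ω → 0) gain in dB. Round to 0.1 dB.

T(0) = 20 · 1 / 1 = 20
20 log₁₀(20) ≈ 26.02 dB

26.0 dB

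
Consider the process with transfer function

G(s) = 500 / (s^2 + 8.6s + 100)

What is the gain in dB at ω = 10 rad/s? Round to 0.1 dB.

At s = jω = j10:
quadratic: (j10)² + 8.6·j10 + 100 = 0 + j86 → |·| ≈ 86, ∠ ≈ 90.00°
|G| = 500 / 86 ≈ 5.814
Gain = 20 log₁₀(5.814) ≈ 15.29 dB

15.3 dB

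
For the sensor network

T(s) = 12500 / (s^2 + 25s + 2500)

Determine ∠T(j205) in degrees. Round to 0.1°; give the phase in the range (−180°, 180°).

-172.6°

At s = jω = j205:
quadratic: (j205)² + 25·j205 + 2500 = -39525 + j5125 → |·| ≈ 39856, ∠ ≈ 172.61°
∠T = 0.00° − 172.61° = -172.61°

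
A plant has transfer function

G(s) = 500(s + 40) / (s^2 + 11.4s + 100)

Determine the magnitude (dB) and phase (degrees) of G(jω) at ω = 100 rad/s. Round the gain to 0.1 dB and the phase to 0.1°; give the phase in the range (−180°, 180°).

At s = jω = j100:
zero (s+40): 40 + j100 → |·| = √(40²+100²) = √11600 ≈ 107.7, ∠ = arctan(100/40) ≈ 68.20°
quadratic: (j100)² + 11.4·j100 + 100 = -9900 + j1140 → |·| ≈ 9965.4, ∠ ≈ 173.43°
|G| = 500 · 107.7 / 9965.4 ≈ 5.4037
Gain = 20 log₁₀(5.4037) ≈ 14.65 dB
∠G = 68.20° − 173.43° = -105.23°

14.7 dB, -105.2°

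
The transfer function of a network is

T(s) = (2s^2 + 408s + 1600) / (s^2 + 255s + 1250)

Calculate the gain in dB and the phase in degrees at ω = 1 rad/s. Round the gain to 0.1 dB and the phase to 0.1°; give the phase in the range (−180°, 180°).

Substitute s = j1:
Numerator: 2(j1)^2 + 408(j1) + 1600 = 1598 + j408
Denominator: (j1)^2 + 255(j1) + 1250 = 1249 + j255
|N| = √(1598² + 408²) ≈ 1649.3, ∠N ≈ 14.32°
|D| = √(1249² + 255²) ≈ 1274.8, ∠D ≈ 11.54°
|T| = 1649.3 / 1274.8 ≈ 1.2938
Gain = 20 log₁₀(1.2938) ≈ 2.24 dB
∠T = 14.32° − 11.54° = 2.78°

2.2 dB, 2.8°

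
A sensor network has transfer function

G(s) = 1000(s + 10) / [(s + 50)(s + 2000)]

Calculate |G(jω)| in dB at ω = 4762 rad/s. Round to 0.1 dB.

-14.3 dB

At s = jω = j4762:
zero (s+10): 10 + j4762 → |·| = √(10²+4762²) = √22676744 ≈ 4762, ∠ = arctan(4762/10) ≈ 89.88°
pole (s+50): 50 + j4762 → |·| = √(50²+4762²) = √22679144 ≈ 4762.3, ∠ = arctan(4762/50) ≈ 89.40°
pole (s+2000): 2000 + j4762 → |·| = √(2000²+4762²) = √26676644 ≈ 5164.9, ∠ = arctan(4762/2000) ≈ 67.22°
|G| = 1000 · 4762 / 2.4597e+07 ≈ 0.1936
Gain = 20 log₁₀(0.1936) ≈ -14.26 dB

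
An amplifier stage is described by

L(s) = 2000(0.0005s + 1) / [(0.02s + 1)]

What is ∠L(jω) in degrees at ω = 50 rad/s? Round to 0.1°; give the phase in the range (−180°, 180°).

-43.6°

At ω = 50 rad/s:
zero (1 + j50·0.0005) = 1 + j0.025 → |·| ≈ 1.0003, ∠ ≈ 1.43°
pole (1 + j50·0.02) = 1 + j1 → |·| ≈ 1.4142, ∠ ≈ 45.00°
∠L = (1.43°) − (45.00°) = -43.57°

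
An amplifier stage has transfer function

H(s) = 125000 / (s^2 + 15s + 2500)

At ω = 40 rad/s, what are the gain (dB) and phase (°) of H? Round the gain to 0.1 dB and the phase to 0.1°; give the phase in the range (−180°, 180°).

At s = jω = j40:
quadratic: (j40)² + 15·j40 + 2500 = 900 + j600 → |·| ≈ 1081.7, ∠ ≈ 33.69°
|H| = 125000 / 1081.7 ≈ 115.56
Gain = 20 log₁₀(115.56) ≈ 41.26 dB
∠H = 0.00° − 33.69° = -33.69°

41.3 dB, -33.7°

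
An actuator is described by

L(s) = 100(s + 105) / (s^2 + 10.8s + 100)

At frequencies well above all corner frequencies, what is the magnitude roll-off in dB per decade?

-20 dB/decade

Each pole contributes −20 dB/decade at high frequency; each zero contributes +20 dB/decade.
Net: 1 zero(s) − 2 pole(s) → -20 dB/decade.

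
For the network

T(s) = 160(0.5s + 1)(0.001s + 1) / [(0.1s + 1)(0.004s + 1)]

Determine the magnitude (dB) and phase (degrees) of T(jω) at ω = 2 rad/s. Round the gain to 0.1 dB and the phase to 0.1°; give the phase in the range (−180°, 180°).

At ω = 2 rad/s:
zero (1 + j2·0.5) = 1 + j1 → |·| ≈ 1.4142, ∠ ≈ 45.00°
zero (1 + j2·0.001) = 1 + j0.002 → |·| ≈ 1, ∠ ≈ 0.11°
pole (1 + j2·0.1) = 1 + j0.2 → |·| ≈ 1.0198, ∠ ≈ 11.31°
pole (1 + j2·0.004) = 1 + j0.008 → |·| ≈ 1, ∠ ≈ 0.46°
|T| = 160 · 1.4142 · 1 / (1.0198 · 1) ≈ 221.88
Gain = 20 log₁₀(221.88) ≈ 46.92 dB
∠T = (45.00° + 0.11°) − (11.31° + 0.46°) = 33.34°

46.9 dB, 33.3°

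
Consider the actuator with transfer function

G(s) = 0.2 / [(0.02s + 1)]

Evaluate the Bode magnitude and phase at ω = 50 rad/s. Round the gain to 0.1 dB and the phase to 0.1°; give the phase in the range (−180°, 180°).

-17.0 dB, -45.0°

At ω = 50 rad/s:
pole (1 + j50·0.02) = 1 + j1 → |·| ≈ 1.4142, ∠ ≈ 45.00°
|G| = 0.2 · 1 / (1.4142) ≈ 0.14142
Gain = 20 log₁₀(0.14142) ≈ -16.99 dB
∠G = (0°) − (45.00°) = -45.00°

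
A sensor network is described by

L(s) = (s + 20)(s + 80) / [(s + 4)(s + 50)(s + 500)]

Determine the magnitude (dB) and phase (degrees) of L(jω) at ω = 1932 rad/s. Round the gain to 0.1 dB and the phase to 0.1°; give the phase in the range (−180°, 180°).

-66.0 dB, -76.9°

At s = jω = j1932:
zero (s+20): 20 + j1932 → |·| = √(20²+1932²) = √3733024 ≈ 1932.1, ∠ = arctan(1932/20) ≈ 89.41°
zero (s+80): 80 + j1932 → |·| = √(80²+1932²) = √3739024 ≈ 1933.7, ∠ = arctan(1932/80) ≈ 87.63°
pole (s+4): 4 + j1932 → |·| = √(4²+1932²) = √3732640 ≈ 1932, ∠ = arctan(1932/4) ≈ 89.88°
pole (s+50): 50 + j1932 → |·| = √(50²+1932²) = √3735124 ≈ 1932.6, ∠ = arctan(1932/50) ≈ 88.52°
pole (s+500): 500 + j1932 → |·| = √(500²+1932²) = √3982624 ≈ 1995.7, ∠ = arctan(1932/500) ≈ 75.49°
|L| = 1 · 3.7361e+06 / 7.4515e+09 ≈ 0.00050139
Gain = 20 log₁₀(0.00050139) ≈ -66.00 dB
∠L = 177.04° − 253.89° = -76.85°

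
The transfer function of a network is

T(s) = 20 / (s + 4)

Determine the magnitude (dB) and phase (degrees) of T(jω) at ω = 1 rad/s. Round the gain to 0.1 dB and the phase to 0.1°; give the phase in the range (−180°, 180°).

13.7 dB, -14.0°

At s = jω = j1:
pole (s+4): 4 + j1 → |·| = √(4²+1²) = √17 ≈ 4.1231, ∠ = arctan(1/4) ≈ 14.04°
|T| = 20 / 4.1231 ≈ 4.8507
Gain = 20 log₁₀(4.8507) ≈ 13.72 dB
∠T = 0.00° − 14.04° = -14.04°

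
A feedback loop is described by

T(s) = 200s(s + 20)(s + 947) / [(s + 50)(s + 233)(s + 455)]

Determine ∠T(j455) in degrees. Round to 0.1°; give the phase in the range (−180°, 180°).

At s = jω = j455:
zero (s+20): 20 + j455 → |·| = √(20²+455²) = √207425 ≈ 455.44, ∠ = arctan(455/20) ≈ 87.48°
zero (s+947): 947 + j455 → |·| = √(947²+455²) = √1103834 ≈ 1050.6, ∠ = arctan(455/947) ≈ 25.66°
zero at origin: s = j455 → |·| = 455, ∠ = 90.00°
pole (s+50): 50 + j455 → |·| = √(50²+455²) = √209525 ≈ 457.74, ∠ = arctan(455/50) ≈ 83.73°
pole (s+233): 233 + j455 → |·| = √(233²+455²) = √261314 ≈ 511.19, ∠ = arctan(455/233) ≈ 62.88°
pole (s+455): 455 + j455 → |·| = √(455²+455²) = √414050 ≈ 643.47, ∠ = arctan(455/455) ≈ 45.00°
∠T = 203.14° − 191.61° = 11.53°

11.5°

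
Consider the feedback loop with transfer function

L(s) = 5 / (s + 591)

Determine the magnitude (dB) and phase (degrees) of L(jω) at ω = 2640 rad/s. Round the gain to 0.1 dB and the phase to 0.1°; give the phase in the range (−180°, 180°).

Substitute s = j2640:
Numerator: 5 = 5 + j0
Denominator: (j2640) + 591 = 591 + j2640
|N| = √(5² + 0²) ≈ 5, ∠N ≈ 0.00°
|D| = √(591² + 2640²) ≈ 2705.3, ∠D ≈ 77.38°
|L| = 5 / 2705.3 ≈ 0.0018482
Gain = 20 log₁₀(0.0018482) ≈ -54.67 dB
∠L = 0.00° − 77.38° = -77.38°

-54.7 dB, -77.4°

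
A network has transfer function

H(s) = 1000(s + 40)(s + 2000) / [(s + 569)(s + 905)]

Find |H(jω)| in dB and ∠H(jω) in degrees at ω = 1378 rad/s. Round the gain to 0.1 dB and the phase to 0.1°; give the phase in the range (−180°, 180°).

62.7 dB, -1.4°

At s = jω = j1378:
zero (s+40): 40 + j1378 → |·| = √(40²+1378²) = √1900484 ≈ 1378.6, ∠ = arctan(1378/40) ≈ 88.34°
zero (s+2000): 2000 + j1378 → |·| = √(2000²+1378²) = √5898884 ≈ 2428.8, ∠ = arctan(1378/2000) ≈ 34.57°
pole (s+569): 569 + j1378 → |·| = √(569²+1378²) = √2222645 ≈ 1490.9, ∠ = arctan(1378/569) ≈ 67.56°
pole (s+905): 905 + j1378 → |·| = √(905²+1378²) = √2717909 ≈ 1648.6, ∠ = arctan(1378/905) ≈ 56.71°
|H| = 1000 · 3.3483e+06 / 2.4579e+06 ≈ 1362.3
Gain = 20 log₁₀(1362.3) ≈ 62.69 dB
∠H = 122.91° − 124.27° = -1.36°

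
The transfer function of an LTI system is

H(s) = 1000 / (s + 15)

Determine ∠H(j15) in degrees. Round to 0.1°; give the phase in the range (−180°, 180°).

-45.0°

Substitute s = j15:
Numerator: 1000 = 1000 + j0
Denominator: (j15) + 15 = 15 + j15
|N| = √(1000² + 0²) ≈ 1000, ∠N ≈ 0.00°
|D| = √(15² + 15²) ≈ 21.213, ∠D ≈ 45.00°
∠H = 0.00° − 45.00° = -45.00°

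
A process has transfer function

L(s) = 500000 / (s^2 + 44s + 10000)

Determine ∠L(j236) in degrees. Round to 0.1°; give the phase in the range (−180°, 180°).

-167.2°

At s = jω = j236:
quadratic: (j236)² + 44·j236 + 10000 = -45696 + j10384 → |·| ≈ 46861, ∠ ≈ 167.20°
∠L = 0.00° − 167.20° = -167.20°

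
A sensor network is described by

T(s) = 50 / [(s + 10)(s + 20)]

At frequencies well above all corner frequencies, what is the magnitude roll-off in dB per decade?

-40 dB/decade

Each pole contributes −20 dB/decade at high frequency; each zero contributes +20 dB/decade.
Net: 0 zero(s) − 2 pole(s) → -40 dB/decade.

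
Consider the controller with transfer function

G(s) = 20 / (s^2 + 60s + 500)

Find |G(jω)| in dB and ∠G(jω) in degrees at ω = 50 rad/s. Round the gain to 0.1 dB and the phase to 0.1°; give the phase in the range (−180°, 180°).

-45.1 dB, -123.7°

Substitute s = j50:
Numerator: 20 = 20 + j0
Denominator: (j50)^2 + 60(j50) + 500 = -2000 + j3000
|N| = √(20² + 0²) ≈ 20, ∠N ≈ 0.00°
|D| = √(2000² + 3000²) ≈ 3605.6, ∠D ≈ 123.69°
|G| = 20 / 3605.6 ≈ 0.0055469
Gain = 20 log₁₀(0.0055469) ≈ -45.12 dB
∠G = 0.00° − 123.69° = -123.69°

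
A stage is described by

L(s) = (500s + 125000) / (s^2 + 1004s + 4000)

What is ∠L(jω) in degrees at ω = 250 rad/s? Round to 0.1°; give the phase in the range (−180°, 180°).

Substitute s = j250:
Numerator: 500(j250) + 125000 = 125000 + j125000
Denominator: (j250)^2 + 1004(j250) + 4000 = -58500 + j251000
|N| = √(125000² + 125000²) ≈ 1.7678e+05, ∠N ≈ 45.00°
|D| = √(58500² + 251000²) ≈ 2.5773e+05, ∠D ≈ 103.12°
∠L = 45.00° − 103.12° = -58.12°

-58.1°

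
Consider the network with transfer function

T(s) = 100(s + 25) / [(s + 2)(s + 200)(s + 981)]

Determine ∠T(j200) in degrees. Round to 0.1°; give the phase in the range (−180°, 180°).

-63.1°

At s = jω = j200:
zero (s+25): 25 + j200 → |·| = √(25²+200²) = √40625 ≈ 201.56, ∠ = arctan(200/25) ≈ 82.87°
pole (s+2): 2 + j200 → |·| = √(2²+200²) = √40004 ≈ 200.01, ∠ = arctan(200/2) ≈ 89.43°
pole (s+200): 200 + j200 → |·| = √(200²+200²) = √80000 ≈ 282.84, ∠ = arctan(200/200) ≈ 45.00°
pole (s+981): 981 + j200 → |·| = √(981²+200²) = √1002361 ≈ 1001.2, ∠ = arctan(200/981) ≈ 11.52°
∠T = 82.87° − 145.95° = -63.08°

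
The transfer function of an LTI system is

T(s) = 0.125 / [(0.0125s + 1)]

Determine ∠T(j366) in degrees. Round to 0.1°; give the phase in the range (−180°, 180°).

At ω = 366 rad/s:
pole (1 + j366·0.0125) = 1 + j4.575 → |·| ≈ 4.683, ∠ ≈ 77.67°
∠T = (0°) − (77.67°) = -77.67°

-77.7°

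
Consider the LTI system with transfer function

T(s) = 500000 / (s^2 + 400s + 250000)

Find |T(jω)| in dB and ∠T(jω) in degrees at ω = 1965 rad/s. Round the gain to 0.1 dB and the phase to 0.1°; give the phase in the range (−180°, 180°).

-17.4 dB, -167.7°

At s = jω = j1965:
quadratic: (j1965)² + 400·j1965 + 250000 = -3611225 + j786000 → |·| ≈ 3.6958e+06, ∠ ≈ 167.72°
|T| = 500000 / 3.6958e+06 ≈ 0.13529
Gain = 20 log₁₀(0.13529) ≈ -17.37 dB
∠T = 0.00° − 167.72° = -167.72°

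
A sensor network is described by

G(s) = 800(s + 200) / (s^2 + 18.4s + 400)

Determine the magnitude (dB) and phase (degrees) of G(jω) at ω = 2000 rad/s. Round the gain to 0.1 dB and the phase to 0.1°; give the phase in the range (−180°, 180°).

-7.9 dB, -95.2°

At s = jω = j2000:
zero (s+200): 200 + j2000 → |·| = √(200²+2000²) = √4040000 ≈ 2010, ∠ = arctan(2000/200) ≈ 84.29°
quadratic: (j2000)² + 18.4·j2000 + 400 = -3999600 + j36800 → |·| ≈ 3.9998e+06, ∠ ≈ 179.47°
|G| = 800 · 2010 / 3.9998e+06 ≈ 0.40202
Gain = 20 log₁₀(0.40202) ≈ -7.92 dB
∠G = 84.29° − 179.47° = -95.18°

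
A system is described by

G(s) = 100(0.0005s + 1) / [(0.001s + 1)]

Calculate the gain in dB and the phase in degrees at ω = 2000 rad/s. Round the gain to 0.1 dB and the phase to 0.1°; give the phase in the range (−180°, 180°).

At ω = 2000 rad/s:
zero (1 + j2000·0.0005) = 1 + j1 → |·| ≈ 1.4142, ∠ ≈ 45.00°
pole (1 + j2000·0.001) = 1 + j2 → |·| ≈ 2.2361, ∠ ≈ 63.43°
|G| = 100 · 1.4142 / (2.2361) ≈ 63.244
Gain = 20 log₁₀(63.244) ≈ 36.02 dB
∠G = (45.00°) − (63.43°) = -18.43°

36.0 dB, -18.4°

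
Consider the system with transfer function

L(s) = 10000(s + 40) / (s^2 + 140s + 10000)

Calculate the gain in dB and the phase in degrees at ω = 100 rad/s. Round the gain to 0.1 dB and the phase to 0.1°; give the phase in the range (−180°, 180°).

At s = jω = j100:
zero (s+40): 40 + j100 → |·| = √(40²+100²) = √11600 ≈ 107.7, ∠ = arctan(100/40) ≈ 68.20°
quadratic: (j100)² + 140·j100 + 10000 = 0 + j14000 → |·| ≈ 14000, ∠ ≈ 90.00°
|L| = 10000 · 107.7 / 14000 ≈ 76.929
Gain = 20 log₁₀(76.929) ≈ 37.72 dB
∠L = 68.20° − 90.00° = -21.80°

37.7 dB, -21.8°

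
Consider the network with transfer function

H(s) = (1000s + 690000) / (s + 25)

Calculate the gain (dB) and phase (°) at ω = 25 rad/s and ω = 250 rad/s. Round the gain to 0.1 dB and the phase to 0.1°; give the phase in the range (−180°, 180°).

Substitute s = j25:
Numerator: 1000(j25) + 690000 = 690000 + j25000
Denominator: (j25) + 25 = 25 + j25
|N| = √(690000² + 25000²) ≈ 6.9045e+05, ∠N ≈ 2.08°
|D| = √(25² + 25²) ≈ 35.355, ∠D ≈ 45.00°
|H| = 6.9045e+05 / 35.355 ≈ 19529
Gain = 20 log₁₀(19529) ≈ 85.81 dB
∠H = 2.08° − 45.00° = -42.92°

Substitute s = j250:
Numerator: 1000(j250) + 690000 = 690000 + j250000
Denominator: (j250) + 25 = 25 + j250
|N| = √(690000² + 250000²) ≈ 7.3389e+05, ∠N ≈ 19.92°
|D| = √(25² + 250²) ≈ 251.25, ∠D ≈ 84.29°
|H| = 7.3389e+05 / 251.25 ≈ 2921
Gain = 20 log₁₀(2921) ≈ 69.31 dB
∠H = 19.92° − 84.29° = -64.37°

ω = 25: 85.8 dB, -42.9°; ω = 250: 69.3 dB, -64.4°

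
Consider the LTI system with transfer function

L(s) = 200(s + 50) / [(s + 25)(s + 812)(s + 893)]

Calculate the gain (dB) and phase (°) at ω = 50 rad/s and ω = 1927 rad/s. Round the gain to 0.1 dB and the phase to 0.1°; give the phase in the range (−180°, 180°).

ω = 50: -69.2 dB, -25.2°; ω = 1927: -86.9 dB, -133.0°

At s = jω = j50:
zero (s+50): 50 + j50 → |·| = √(50²+50²) = √5000 ≈ 70.711, ∠ = arctan(50/50) ≈ 45.00°
pole (s+25): 25 + j50 → |·| = √(25²+50²) = √3125 ≈ 55.902, ∠ = arctan(50/25) ≈ 63.43°
pole (s+812): 812 + j50 → |·| = √(812²+50²) = √661844 ≈ 813.54, ∠ = arctan(50/812) ≈ 3.52°
pole (s+893): 893 + j50 → |·| = √(893²+50²) = √799949 ≈ 894.4, ∠ = arctan(50/893) ≈ 3.20°
|L| = 200 · 70.711 / 4.0676e+07 ≈ 0.00034768
Gain = 20 log₁₀(0.00034768) ≈ -69.18 dB
∠L = 45.00° − 70.15° = -25.15°

At s = jω = j1927:
zero (s+50): 50 + j1927 → |·| = √(50²+1927²) = √3715829 ≈ 1927.6, ∠ = arctan(1927/50) ≈ 88.51°
pole (s+25): 25 + j1927 → |·| = √(25²+1927²) = √3713954 ≈ 1927.2, ∠ = arctan(1927/25) ≈ 89.26°
pole (s+812): 812 + j1927 → |·| = √(812²+1927²) = √4372673 ≈ 2091.1, ∠ = arctan(1927/812) ≈ 67.15°
pole (s+893): 893 + j1927 → |·| = √(893²+1927²) = √4510778 ≈ 2123.9, ∠ = arctan(1927/893) ≈ 65.14°
|L| = 200 · 1927.6 / 8.5592e+09 ≈ 4.5042e-05
Gain = 20 log₁₀(4.5042e-05) ≈ -86.93 dB
∠L = 88.51° − 221.55° = -133.04°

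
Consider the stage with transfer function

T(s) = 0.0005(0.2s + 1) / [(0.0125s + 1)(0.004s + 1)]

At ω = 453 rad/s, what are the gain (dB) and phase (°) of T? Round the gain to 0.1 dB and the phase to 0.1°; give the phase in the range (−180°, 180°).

At ω = 453 rad/s:
zero (1 + j453·0.2) = 1 + j90.6 → |·| ≈ 90.606, ∠ ≈ 89.37°
pole (1 + j453·0.0125) = 1 + j5.6625 → |·| ≈ 5.7501, ∠ ≈ 79.98°
pole (1 + j453·0.004) = 1 + j1.812 → |·| ≈ 2.0696, ∠ ≈ 61.11°
|T| = 0.0005 · 90.606 / (5.7501 · 2.0696) ≈ 0.0038068
Gain = 20 log₁₀(0.0038068) ≈ -48.39 dB
∠T = (89.37°) − (79.98° + 61.11°) = -51.72°

-48.4 dB, -51.7°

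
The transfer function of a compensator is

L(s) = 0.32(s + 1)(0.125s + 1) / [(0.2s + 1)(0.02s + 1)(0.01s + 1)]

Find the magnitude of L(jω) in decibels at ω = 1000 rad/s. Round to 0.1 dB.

-0.1 dB

At ω = 1000 rad/s:
zero (1 + j1000·1) = 1 + j1000 → |·| ≈ 1000, ∠ ≈ 89.94°
zero (1 + j1000·0.125) = 1 + j125 → |·| ≈ 125, ∠ ≈ 89.54°
pole (1 + j1000·0.2) = 1 + j200 → |·| ≈ 200, ∠ ≈ 89.71°
pole (1 + j1000·0.02) = 1 + j20 → |·| ≈ 20.025, ∠ ≈ 87.14°
pole (1 + j1000·0.01) = 1 + j10 → |·| ≈ 10.05, ∠ ≈ 84.29°
|L| = 0.32 · 1000 · 125 / (200 · 20.025 · 10.05) ≈ 0.99378
Gain = 20 log₁₀(0.99378) ≈ -0.05 dB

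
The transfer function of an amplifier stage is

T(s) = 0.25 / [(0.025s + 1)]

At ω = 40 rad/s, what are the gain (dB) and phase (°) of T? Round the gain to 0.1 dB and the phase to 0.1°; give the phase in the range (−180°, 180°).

At ω = 40 rad/s:
pole (1 + j40·0.025) = 1 + j1 → |·| ≈ 1.4142, ∠ ≈ 45.00°
|T| = 0.25 · 1 / (1.4142) ≈ 0.17678
Gain = 20 log₁₀(0.17678) ≈ -15.05 dB
∠T = (0°) − (45.00°) = -45.00°

-15.1 dB, -45.0°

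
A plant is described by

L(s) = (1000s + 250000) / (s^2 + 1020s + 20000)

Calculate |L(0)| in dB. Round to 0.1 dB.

L(0) = 250000 / 20000 = 12.5
20 log₁₀(12.5) ≈ 21.94 dB

21.9 dB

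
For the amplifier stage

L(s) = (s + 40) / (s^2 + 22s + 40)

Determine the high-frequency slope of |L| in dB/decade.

Each pole contributes −20 dB/decade at high frequency; each zero contributes +20 dB/decade.
Net: 1 zero(s) − 2 pole(s) → -20 dB/decade.

-20 dB/decade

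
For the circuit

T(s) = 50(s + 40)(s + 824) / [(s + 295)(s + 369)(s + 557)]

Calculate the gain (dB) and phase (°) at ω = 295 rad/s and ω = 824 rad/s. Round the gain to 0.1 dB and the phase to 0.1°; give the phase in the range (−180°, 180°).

ω = 295: -19.6 dB, -9.6°; ω = 824: -24.3 dB, -59.9°

At s = jω = j295:
zero (s+40): 40 + j295 → |·| = √(40²+295²) = √88625 ≈ 297.7, ∠ = arctan(295/40) ≈ 82.28°
zero (s+824): 824 + j295 → |·| = √(824²+295²) = √766001 ≈ 875.21, ∠ = arctan(295/824) ≈ 19.70°
pole (s+295): 295 + j295 → |·| = √(295²+295²) = √174050 ≈ 417.19, ∠ = arctan(295/295) ≈ 45.00°
pole (s+369): 369 + j295 → |·| = √(369²+295²) = √223186 ≈ 472.43, ∠ = arctan(295/369) ≈ 38.64°
pole (s+557): 557 + j295 → |·| = √(557²+295²) = √397274 ≈ 630.3, ∠ = arctan(295/557) ≈ 27.91°
|T| = 50 · 2.6055e+05 / 1.2423e+08 ≈ 0.10487
Gain = 20 log₁₀(0.10487) ≈ -19.59 dB
∠T = 101.98° − 111.55° = -9.57°

At s = jω = j824:
zero (s+40): 40 + j824 → |·| = √(40²+824²) = √680576 ≈ 824.97, ∠ = arctan(824/40) ≈ 87.22°
zero (s+824): 824 + j824 → |·| = √(824²+824²) = √1357952 ≈ 1165.3, ∠ = arctan(824/824) ≈ 45.00°
pole (s+295): 295 + j824 → |·| = √(295²+824²) = √766001 ≈ 875.21, ∠ = arctan(824/295) ≈ 70.30°
pole (s+369): 369 + j824 → |·| = √(369²+824²) = √815137 ≈ 902.85, ∠ = arctan(824/369) ≈ 65.88°
pole (s+557): 557 + j824 → |·| = √(557²+824²) = √989225 ≈ 994.6, ∠ = arctan(824/557) ≈ 55.94°
|T| = 50 · 9.6134e+05 / 7.8592e+08 ≈ 0.06116
Gain = 20 log₁₀(0.06116) ≈ -24.27 dB
∠T = 132.22° − 192.12° = -59.90°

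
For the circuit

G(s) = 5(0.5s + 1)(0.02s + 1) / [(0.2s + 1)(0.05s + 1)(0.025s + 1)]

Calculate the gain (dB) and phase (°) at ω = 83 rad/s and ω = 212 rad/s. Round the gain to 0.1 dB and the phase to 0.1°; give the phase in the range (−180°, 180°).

ω = 83: 7.8 dB, -79.7°; ω = 212: -0.5 dB, -86.4°

At ω = 83 rad/s:
zero (1 + j83·0.5) = 1 + j41.5 → |·| ≈ 41.512, ∠ ≈ 88.62°
zero (1 + j83·0.02) = 1 + j1.66 → |·| ≈ 1.9379, ∠ ≈ 58.93°
pole (1 + j83·0.2) = 1 + j16.6 → |·| ≈ 16.63, ∠ ≈ 86.55°
pole (1 + j83·0.05) = 1 + j4.15 → |·| ≈ 4.2688, ∠ ≈ 76.45°
pole (1 + j83·0.025) = 1 + j2.075 → |·| ≈ 2.3034, ∠ ≈ 64.27°
|G| = 5 · 41.512 · 1.9379 / (16.63 · 4.2688 · 2.3034) ≈ 2.4598
Gain = 20 log₁₀(2.4598) ≈ 7.82 dB
∠G = (88.62° + 58.93°) − (86.55° + 76.45° + 64.27°) = -79.72°

At ω = 212 rad/s:
zero (1 + j212·0.5) = 1 + j106 → |·| ≈ 106, ∠ ≈ 89.46°
zero (1 + j212·0.02) = 1 + j4.24 → |·| ≈ 4.3563, ∠ ≈ 76.73°
pole (1 + j212·0.2) = 1 + j42.4 → |·| ≈ 42.412, ∠ ≈ 88.65°
pole (1 + j212·0.05) = 1 + j10.6 → |·| ≈ 10.647, ∠ ≈ 84.61°
pole (1 + j212·0.025) = 1 + j5.3 → |·| ≈ 5.3935, ∠ ≈ 79.32°
|G| = 5 · 106 · 4.3563 / (42.412 · 10.647 · 5.3935) ≈ 0.948
Gain = 20 log₁₀(0.948) ≈ -0.46 dB
∠G = (89.46° + 76.73°) − (88.65° + 84.61° + 79.32°) = -86.39°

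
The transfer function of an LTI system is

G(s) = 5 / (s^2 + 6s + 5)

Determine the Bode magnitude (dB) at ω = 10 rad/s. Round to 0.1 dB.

-27.0 dB

Substitute s = j10:
Numerator: 5 = 5 + j0
Denominator: (j10)^2 + 6(j10) + 5 = -95 + j60
|N| = √(5² + 0²) ≈ 5, ∠N ≈ 0.00°
|D| = √(95² + 60²) ≈ 112.36, ∠D ≈ 147.72°
|G| = 5 / 112.36 ≈ 0.0445
Gain = 20 log₁₀(0.0445) ≈ -27.03 dB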